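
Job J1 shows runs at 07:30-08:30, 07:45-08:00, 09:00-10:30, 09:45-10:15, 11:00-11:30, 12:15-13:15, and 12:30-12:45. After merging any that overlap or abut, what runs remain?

07:45-08:00 overlaps/touches 07:30-08:30 → extend to 07:30-08:30.
09:00-10:30 is disjoint → start new block.
09:45-10:15 overlaps/touches 09:00-10:30 → extend to 09:00-10:30.
11:00-11:30 is disjoint → start new block.
12:15-13:15 is disjoint → start new block.
12:30-12:45 overlaps/touches 12:15-13:15 → extend to 12:15-13:15.

07:30-08:30, 09:00-10:30, 11:00-11:30, 12:15-13:15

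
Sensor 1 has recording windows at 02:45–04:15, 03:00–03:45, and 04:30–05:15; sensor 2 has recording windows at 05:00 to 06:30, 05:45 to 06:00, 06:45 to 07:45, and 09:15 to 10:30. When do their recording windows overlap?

A, merged: 02:45–04:15, 04:30–05:15.
B, merged: 05:00–06:30, 06:45–07:45, 09:15–10:30.
02:45–04:15 falls entirely outside B.
04:30–05:15 overlaps B on 05:00–05:15.

05:00–05:15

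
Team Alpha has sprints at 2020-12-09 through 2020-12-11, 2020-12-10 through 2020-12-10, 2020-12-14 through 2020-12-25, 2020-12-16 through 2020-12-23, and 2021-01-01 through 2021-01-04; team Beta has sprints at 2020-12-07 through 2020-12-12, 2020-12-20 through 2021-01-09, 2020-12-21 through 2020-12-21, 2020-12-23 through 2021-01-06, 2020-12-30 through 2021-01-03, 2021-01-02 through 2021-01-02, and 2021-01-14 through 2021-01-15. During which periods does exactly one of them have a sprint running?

Merge the first list: 2020-12-09 through 2020-12-11, 2020-12-14 through 2020-12-25, 2021-01-01 through 2021-01-04.
Merge the second list: 2020-12-07 through 2020-12-12, 2020-12-20 through 2021-01-09, 2021-01-14 through 2021-01-15.
Only in the first: 2020-12-14 through 2020-12-19.
Only in the second: 2020-12-07 through 2020-12-08, 2020-12-12 through 2020-12-12, 2020-12-26 through 2020-12-31, 2021-01-05 through 2021-01-09, 2021-01-14 through 2021-01-15.
Together these are the periods covered by exactly one.

2020-12-07 through 2020-12-08, 2020-12-12 through 2020-12-12, 2020-12-14 through 2020-12-19, 2020-12-26 through 2020-12-31, 2021-01-05 through 2021-01-09, 2021-01-14 through 2021-01-15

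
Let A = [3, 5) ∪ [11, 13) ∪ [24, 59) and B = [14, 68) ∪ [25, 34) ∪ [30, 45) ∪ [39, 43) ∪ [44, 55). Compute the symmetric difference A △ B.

[3, 5) ∪ [11, 13) ∪ [14, 24) ∪ [59, 68)

Second set merges to [14, 68).
Only in the first: [3, 5), [11, 13).
Only in the second: [14, 24), [59, 68).
Together these are the periods covered by exactly one.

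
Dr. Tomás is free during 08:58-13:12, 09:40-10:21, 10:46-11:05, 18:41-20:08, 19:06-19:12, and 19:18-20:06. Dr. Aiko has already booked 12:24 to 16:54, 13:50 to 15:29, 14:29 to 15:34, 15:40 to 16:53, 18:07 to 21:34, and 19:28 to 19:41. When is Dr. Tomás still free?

08:58-12:24

First set merges to 08:58-13:12, 18:41-20:08.
Second set merges to 12:24-16:54, 18:07-21:34.
08:58-13:12 \ B = 08:58-12:24.
18:41-20:08: entirely removed.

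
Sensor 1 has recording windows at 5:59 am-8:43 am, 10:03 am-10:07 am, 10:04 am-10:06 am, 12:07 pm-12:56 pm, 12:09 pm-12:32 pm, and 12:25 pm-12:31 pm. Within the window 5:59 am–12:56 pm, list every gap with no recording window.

8:43 am–10:03 am, 10:07 am–12:07 pm

The merged coverage is 5:59 am–8:43 am, 10:03 am–10:07 am, 12:07 pm–12:56 pm.
Gaps within 5:59 am–12:56 pm: 8:43 am–10:03 am, 10:07 am–12:07 pm.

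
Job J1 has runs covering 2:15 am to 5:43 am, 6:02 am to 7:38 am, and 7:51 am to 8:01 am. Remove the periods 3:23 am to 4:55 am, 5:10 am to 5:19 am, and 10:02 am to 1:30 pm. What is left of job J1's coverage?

2:15 am-5:43 am with B removed leaves 2:15 am-3:23 am, 4:55 am-5:10 am, 5:19 am-5:43 am.
6:02 am-7:38 am is untouched.
7:51 am-8:01 am is untouched.

2:15 am-3:23 am, 4:55 am-5:10 am, 5:19 am-5:43 am, 6:02 am-7:38 am, 7:51 am-8:01 am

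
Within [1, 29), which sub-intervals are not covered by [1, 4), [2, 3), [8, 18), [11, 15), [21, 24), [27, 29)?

[4, 8) ∪ [18, 21) ∪ [24, 27)

Covered (merged): [1, 4), [8, 18), [21, 24), [27, 29).
Uncovered inside [1, 29): [4, 8), [18, 21), [24, 27).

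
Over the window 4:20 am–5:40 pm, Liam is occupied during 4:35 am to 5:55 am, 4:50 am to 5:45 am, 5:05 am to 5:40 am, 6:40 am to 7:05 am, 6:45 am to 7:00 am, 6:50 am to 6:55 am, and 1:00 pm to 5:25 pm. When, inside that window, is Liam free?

Covered (merged): 4:35 am–5:55 am, 6:40 am–7:05 am, 1:00 pm–5:25 pm.
Complement within 4:20 am–5:40 pm: 4:20 am–4:35 am, 5:55 am–6:40 am, 7:05 am–1:00 pm, 5:25 pm–5:40 pm.

4:20 am–4:35 am, 5:55 am–6:40 am, 7:05 am–1:00 pm, 5:25 pm–5:40 pm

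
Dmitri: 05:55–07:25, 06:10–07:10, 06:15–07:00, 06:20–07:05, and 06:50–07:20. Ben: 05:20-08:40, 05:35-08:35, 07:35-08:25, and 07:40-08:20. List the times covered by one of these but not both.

05:20–05:55, 07:25–08:40

Merge the first list: 05:55–07:25.
Merge the second list: 05:20–08:40.
A but not B: none.
B but not A: 05:20–05:55, 07:25–08:40.
Combining gives A △ B.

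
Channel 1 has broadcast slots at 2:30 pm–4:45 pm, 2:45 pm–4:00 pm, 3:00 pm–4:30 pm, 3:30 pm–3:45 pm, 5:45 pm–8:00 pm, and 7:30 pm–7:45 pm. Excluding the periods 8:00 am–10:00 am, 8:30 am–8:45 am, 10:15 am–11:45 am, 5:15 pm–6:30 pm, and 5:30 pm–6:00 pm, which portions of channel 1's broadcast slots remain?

Merge the first list: 2:30 pm–4:45 pm, 5:45 pm–8:00 pm.
Merge the second list: 8:00 am–10:00 am, 10:15 am–11:45 am, 5:15 pm–6:30 pm.
2:30 pm–4:45 pm is untouched.
5:45 pm–8:00 pm with B removed leaves 6:30 pm–8:00 pm.

2:30 pm–4:45 pm, 6:30 pm–8:00 pm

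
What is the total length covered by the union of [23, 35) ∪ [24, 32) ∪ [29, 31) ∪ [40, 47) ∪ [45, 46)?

Merged: [23, 35), [40, 47).
Lengths: 12 + 7 = 19.

19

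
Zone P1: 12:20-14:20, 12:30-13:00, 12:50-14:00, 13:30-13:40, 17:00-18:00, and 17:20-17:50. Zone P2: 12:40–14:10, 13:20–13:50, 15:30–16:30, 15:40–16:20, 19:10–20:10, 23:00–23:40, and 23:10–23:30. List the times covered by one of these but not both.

A, merged: 12:20-14:20, 17:00-18:00.
B, merged: 12:40-14:10, 15:30-16:30, 19:10-20:10, 23:00-23:40.
A but not B: 12:20-12:40, 14:10-14:20, 17:00-18:00.
B but not A: 15:30-16:30, 19:10-20:10, 23:00-23:40.
Combining gives A △ B.

12:20-12:40, 14:10-14:20, 15:30-16:30, 17:00-18:00, 19:10-20:10, 23:00-23:40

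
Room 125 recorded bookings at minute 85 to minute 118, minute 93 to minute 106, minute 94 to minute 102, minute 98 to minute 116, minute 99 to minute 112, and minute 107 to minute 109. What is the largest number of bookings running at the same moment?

5

Sweep endpoints in order; track running count of active intervals.
Peak of 5 reached at minute 99.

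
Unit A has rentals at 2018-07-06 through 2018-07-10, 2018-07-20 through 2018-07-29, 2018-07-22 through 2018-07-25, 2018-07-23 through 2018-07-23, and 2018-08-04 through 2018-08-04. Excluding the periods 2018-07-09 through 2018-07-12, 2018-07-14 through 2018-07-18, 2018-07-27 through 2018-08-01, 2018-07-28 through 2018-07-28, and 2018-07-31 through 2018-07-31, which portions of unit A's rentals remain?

2018-07-06 through 2018-07-08, 2018-07-20 through 2018-07-26, 2018-08-04 through 2018-08-04

A, merged: 2018-07-06 through 2018-07-10, 2018-07-20 through 2018-07-29, 2018-08-04 through 2018-08-04.
B, merged: 2018-07-09 through 2018-07-12, 2018-07-14 through 2018-07-18, 2018-07-27 through 2018-08-01.
2018-07-06 through 2018-07-10 with B removed leaves 2018-07-06 through 2018-07-08.
2018-07-20 through 2018-07-29 with B removed leaves 2018-07-20 through 2018-07-26.
2018-08-04 through 2018-08-04 is untouched.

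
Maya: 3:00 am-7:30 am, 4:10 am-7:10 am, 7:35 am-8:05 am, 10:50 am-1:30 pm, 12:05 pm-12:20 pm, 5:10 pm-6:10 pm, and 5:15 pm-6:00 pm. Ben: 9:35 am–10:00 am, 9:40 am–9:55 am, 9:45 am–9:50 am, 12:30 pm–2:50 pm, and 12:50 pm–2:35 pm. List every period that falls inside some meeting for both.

12:30 pm–1:30 pm

A, merged: 3:00 am–7:30 am, 7:35 am–8:05 am, 10:50 am–1:30 pm, 5:10 pm–6:10 pm.
B, merged: 9:35 am–10:00 am, 12:30 pm–2:50 pm.
3:00 am–7:30 am: no overlap with the second set.
7:35 am–8:05 am: no overlap with the second set.
10:50 am–1:30 pm meets the second set on 12:30 pm–1:30 pm.
5:10 pm–6:10 pm: no overlap with the second set.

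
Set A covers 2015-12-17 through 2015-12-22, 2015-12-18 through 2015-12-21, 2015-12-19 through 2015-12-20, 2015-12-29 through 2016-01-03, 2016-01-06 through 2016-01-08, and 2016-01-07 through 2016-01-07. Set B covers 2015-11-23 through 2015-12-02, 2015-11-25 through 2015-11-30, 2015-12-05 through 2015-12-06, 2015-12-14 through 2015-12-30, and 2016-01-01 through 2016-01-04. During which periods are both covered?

Merge the first list: 2015-12-17 through 2015-12-22, 2015-12-29 through 2016-01-03, 2016-01-06 through 2016-01-08.
Merge the second list: 2015-11-23 through 2015-12-02, 2015-12-05 through 2015-12-06, 2015-12-14 through 2015-12-30, 2016-01-01 through 2016-01-04.
2015-12-17 through 2015-12-22 meets the second set on 2015-12-17 through 2015-12-22.
2015-12-29 through 2016-01-03 meets the second set on 2015-12-29 through 2015-12-30, 2016-01-01 through 2016-01-03.
2016-01-06 through 2016-01-08: no overlap with the second set.

2015-12-17 through 2015-12-22, 2015-12-29 through 2015-12-30, 2016-01-01 through 2016-01-03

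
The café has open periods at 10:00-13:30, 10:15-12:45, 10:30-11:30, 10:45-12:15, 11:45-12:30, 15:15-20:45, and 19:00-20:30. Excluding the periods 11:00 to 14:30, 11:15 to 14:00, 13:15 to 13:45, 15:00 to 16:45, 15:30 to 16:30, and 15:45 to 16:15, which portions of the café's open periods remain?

10:00–11:00, 16:45–20:45

First set merges to 10:00–13:30, 15:15–20:45.
Second set merges to 11:00–14:30, 15:00–16:45.
10:00–13:30 with B removed leaves 10:00–11:00.
15:15–20:45 with B removed leaves 16:45–20:45.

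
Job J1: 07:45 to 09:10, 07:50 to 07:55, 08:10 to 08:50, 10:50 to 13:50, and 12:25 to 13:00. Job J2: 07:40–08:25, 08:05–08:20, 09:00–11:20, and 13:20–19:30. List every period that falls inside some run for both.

First set merges to 07:45–09:10, 10:50–13:50.
Second set merges to 07:40–08:25, 09:00–11:20, 13:20–19:30.
07:45–09:10 meets the second set on 07:45–08:25, 09:00–09:10.
10:50–13:50 meets the second set on 10:50–11:20, 13:20–13:50.

07:45–08:25, 09:00–09:10, 10:50–11:20, 13:20–13:50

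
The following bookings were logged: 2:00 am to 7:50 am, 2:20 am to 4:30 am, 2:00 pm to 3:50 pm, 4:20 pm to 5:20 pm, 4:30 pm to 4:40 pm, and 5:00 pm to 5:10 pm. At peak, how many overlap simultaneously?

2

Walk the sorted start/end points keeping a running depth.
The depth first hits 2 at 2:20 am.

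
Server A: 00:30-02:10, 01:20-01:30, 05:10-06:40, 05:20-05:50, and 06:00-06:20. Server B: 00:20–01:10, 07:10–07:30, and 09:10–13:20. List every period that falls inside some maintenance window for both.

Merge the first list: 00:30–02:10, 05:10–06:40.
00:30–02:10 meets the second set on 00:30–01:10.
05:10–06:40: no overlap with the second set.

00:30–01:10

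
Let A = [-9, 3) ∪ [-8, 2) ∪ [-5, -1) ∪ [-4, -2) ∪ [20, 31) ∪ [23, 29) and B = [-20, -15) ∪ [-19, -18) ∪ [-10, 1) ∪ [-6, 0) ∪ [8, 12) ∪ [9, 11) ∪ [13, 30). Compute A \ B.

First set merges to [-9, 3), [20, 31).
Second set merges to [-20, -15), [-10, 1), [8, 12), [13, 30).
[-9, 3) minus B → [1, 3).
[20, 31) minus B → [30, 31).

[1, 3) ∪ [30, 31)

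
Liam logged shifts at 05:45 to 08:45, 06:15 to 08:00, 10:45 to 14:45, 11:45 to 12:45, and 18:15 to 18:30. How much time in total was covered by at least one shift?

Merged: 05:45–08:45, 10:45–14:45, 18:15–18:30.
Lengths: 3 h + 4 h + 15 min = 7 h 15 min.

7 h 15 min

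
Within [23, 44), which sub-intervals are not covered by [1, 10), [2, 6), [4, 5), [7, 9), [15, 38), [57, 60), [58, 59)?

[38, 44)

After merging, the occupied span is [1, 10), [15, 38), [57, 60).
Uncovered inside [23, 44): [38, 44).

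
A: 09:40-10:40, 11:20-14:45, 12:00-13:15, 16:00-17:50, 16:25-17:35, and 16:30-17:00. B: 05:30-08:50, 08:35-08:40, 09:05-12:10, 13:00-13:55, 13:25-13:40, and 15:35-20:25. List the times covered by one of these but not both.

05:30–08:50, 09:05–09:40, 10:40–11:20, 12:10–13:00, 13:55–14:45, 15:35–16:00, 17:50–20:25

A, merged: 09:40–10:40, 11:20–14:45, 16:00–17:50.
B, merged: 05:30–08:50, 09:05–12:10, 13:00–13:55, 15:35–20:25.
A \ B = 12:10–13:00, 13:55–14:45.
B \ A = 05:30–08:50, 09:05–09:40, 10:40–11:20, 15:35–16:00, 17:50–20:25.
Union of the two gives the symmetric difference.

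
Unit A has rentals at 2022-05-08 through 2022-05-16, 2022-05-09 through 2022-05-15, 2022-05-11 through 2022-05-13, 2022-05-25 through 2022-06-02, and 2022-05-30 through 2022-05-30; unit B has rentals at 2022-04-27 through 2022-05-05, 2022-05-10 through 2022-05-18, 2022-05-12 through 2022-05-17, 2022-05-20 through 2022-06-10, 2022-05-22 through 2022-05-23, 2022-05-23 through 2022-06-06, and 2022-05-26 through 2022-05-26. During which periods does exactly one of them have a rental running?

2022-04-27 through 2022-05-05, 2022-05-08 through 2022-05-09, 2022-05-17 through 2022-05-18, 2022-05-20 through 2022-05-24, 2022-06-03 through 2022-06-10

First set merges to 2022-05-08 through 2022-05-16, 2022-05-25 through 2022-06-02.
Second set merges to 2022-04-27 through 2022-05-05, 2022-05-10 through 2022-05-18, 2022-05-20 through 2022-06-10.
Only in the first: 2022-05-08 through 2022-05-09.
Only in the second: 2022-04-27 through 2022-05-05, 2022-05-17 through 2022-05-18, 2022-05-20 through 2022-05-24, 2022-06-03 through 2022-06-10.
Together these are the periods covered by exactly one.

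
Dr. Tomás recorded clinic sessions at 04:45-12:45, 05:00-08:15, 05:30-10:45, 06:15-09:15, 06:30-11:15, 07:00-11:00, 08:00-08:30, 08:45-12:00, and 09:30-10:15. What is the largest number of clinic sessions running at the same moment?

Walk the sorted start/end points keeping a running depth.
The depth first hits 7 at 08:00.

7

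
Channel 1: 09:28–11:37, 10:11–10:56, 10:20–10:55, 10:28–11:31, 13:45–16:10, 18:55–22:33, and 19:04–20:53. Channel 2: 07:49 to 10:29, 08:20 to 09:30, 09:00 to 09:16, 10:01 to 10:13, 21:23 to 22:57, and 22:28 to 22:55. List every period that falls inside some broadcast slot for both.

Merge the first list: 09:28-11:37, 13:45-16:10, 18:55-22:33.
Merge the second list: 07:49-10:29, 21:23-22:57.
09:28-11:37 ∩ B → 09:28-10:29.
13:45-16:10 meets no B interval.
18:55-22:33 ∩ B → 21:23-22:33.

09:28-10:29, 21:23-22:33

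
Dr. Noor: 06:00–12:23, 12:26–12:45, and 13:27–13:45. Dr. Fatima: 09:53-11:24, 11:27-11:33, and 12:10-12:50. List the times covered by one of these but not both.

06:00-09:53, 11:24-11:27, 11:33-12:10, 12:23-12:26, 12:45-12:50, 13:27-13:45

Only in the first: 06:00-09:53, 11:24-11:27, 11:33-12:10, 13:27-13:45.
Only in the second: 12:23-12:26, 12:45-12:50.
Together these are the periods covered by exactly one.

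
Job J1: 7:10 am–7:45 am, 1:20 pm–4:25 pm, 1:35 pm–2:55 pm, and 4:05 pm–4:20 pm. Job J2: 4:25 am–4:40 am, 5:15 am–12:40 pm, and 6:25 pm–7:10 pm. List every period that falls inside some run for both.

Merge the first list: 7:10 am-7:45 am, 1:20 pm-4:25 pm.
7:10 am-7:45 am overlaps B on 7:10 am-7:45 am.
1:20 pm-4:25 pm falls entirely outside B.

7:10 am-7:45 am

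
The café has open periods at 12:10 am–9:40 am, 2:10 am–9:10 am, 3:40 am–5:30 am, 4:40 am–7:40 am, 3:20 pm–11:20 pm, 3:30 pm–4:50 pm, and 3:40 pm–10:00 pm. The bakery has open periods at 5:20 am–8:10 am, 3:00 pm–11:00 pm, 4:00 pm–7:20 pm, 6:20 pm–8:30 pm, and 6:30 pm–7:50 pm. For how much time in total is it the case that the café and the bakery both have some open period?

First set merges to 12:10 am-9:40 am, 3:20 pm-11:20 pm.
Second set merges to 5:20 am-8:10 am, 3:00 pm-11:00 pm.
A ∩ B = 5:20 am-8:10 am, 3:20 pm-11:00 pm.
Total: 2 h 50 min + 7 h 40 min = 10 h 30 min.

10 h 30 min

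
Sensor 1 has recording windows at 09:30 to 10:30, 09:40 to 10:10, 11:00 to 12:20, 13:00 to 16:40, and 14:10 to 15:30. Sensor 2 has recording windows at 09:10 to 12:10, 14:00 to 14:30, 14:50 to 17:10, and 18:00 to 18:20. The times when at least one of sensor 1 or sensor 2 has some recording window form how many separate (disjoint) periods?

A, merged: 09:30-10:30, 11:00-12:20, 13:00-16:40.
A ∪ B = 09:10-12:20, 13:00-17:10, 18:00-18:20.
That is 3 disjoint pieces.

3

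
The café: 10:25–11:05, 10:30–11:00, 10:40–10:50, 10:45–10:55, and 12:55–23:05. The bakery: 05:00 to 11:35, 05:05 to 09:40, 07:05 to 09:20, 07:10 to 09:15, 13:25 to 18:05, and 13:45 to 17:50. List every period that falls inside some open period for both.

10:25-11:05, 13:25-18:05

Merge the first list: 10:25-11:05, 12:55-23:05.
Merge the second list: 05:00-11:35, 13:25-18:05.
10:25-11:05 meets the second set on 10:25-11:05.
12:55-23:05 meets the second set on 13:25-18:05.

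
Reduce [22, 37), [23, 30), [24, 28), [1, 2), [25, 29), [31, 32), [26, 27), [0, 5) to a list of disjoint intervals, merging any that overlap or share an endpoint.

[0, 5) ∪ [22, 37)

Sort by start: [0, 5), [1, 2), [22, 37), [23, 30), [24, 28), [25, 29), [26, 27), [31, 32).
[1, 2) overlaps/touches [0, 5) → extend to [0, 5).
[22, 37) is disjoint → start new block.
[23, 30) overlaps/touches [22, 37) → extend to [22, 37).
[24, 28) overlaps/touches [22, 37) → extend to [22, 37).
[25, 29) overlaps/touches [22, 37) → extend to [22, 37).
[26, 27) overlaps/touches [22, 37) → extend to [22, 37).
[31, 32) overlaps/touches [22, 37) → extend to [22, 37).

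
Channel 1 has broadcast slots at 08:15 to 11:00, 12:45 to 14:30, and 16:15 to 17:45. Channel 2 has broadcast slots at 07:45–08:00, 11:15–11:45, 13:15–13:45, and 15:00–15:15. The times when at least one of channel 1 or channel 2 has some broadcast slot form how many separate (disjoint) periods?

A ∪ B = 07:45–08:00, 08:15–11:00, 11:15–11:45, 12:45–14:30, 15:00–15:15, 16:15–17:45.
That is 6 disjoint pieces.

6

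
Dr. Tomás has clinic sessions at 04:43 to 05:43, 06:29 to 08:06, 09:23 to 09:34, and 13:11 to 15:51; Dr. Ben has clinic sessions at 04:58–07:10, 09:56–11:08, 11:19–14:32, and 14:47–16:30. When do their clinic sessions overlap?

04:58–05:43, 06:29–07:10, 13:11–14:32, 14:47–15:51

04:43–05:43 ∩ B → 04:58–05:43.
06:29–08:06 ∩ B → 06:29–07:10.
09:23–09:34 meets no B interval.
13:11–15:51 ∩ B → 13:11–14:32, 14:47–15:51.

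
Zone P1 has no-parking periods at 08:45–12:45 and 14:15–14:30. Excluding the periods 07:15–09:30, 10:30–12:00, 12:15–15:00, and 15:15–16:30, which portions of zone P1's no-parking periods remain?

08:45–12:45 with B removed leaves 09:30–10:30, 12:00–12:15.
14:15–14:30 lies entirely inside B → drops out.

09:30–10:30, 12:00–12:15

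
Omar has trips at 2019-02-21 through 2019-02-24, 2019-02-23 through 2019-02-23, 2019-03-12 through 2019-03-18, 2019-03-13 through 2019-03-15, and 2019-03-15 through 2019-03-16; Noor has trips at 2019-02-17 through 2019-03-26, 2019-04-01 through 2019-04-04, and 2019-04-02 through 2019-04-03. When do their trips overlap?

A, merged: 2019-02-21 through 2019-02-24, 2019-03-12 through 2019-03-18.
B, merged: 2019-02-17 through 2019-03-26, 2019-04-01 through 2019-04-04.
2019-02-21 through 2019-02-24 overlaps B on 2019-02-21 through 2019-02-24.
2019-03-12 through 2019-03-18 overlaps B on 2019-03-12 through 2019-03-18.

2019-02-21 through 2019-02-24, 2019-03-12 through 2019-03-18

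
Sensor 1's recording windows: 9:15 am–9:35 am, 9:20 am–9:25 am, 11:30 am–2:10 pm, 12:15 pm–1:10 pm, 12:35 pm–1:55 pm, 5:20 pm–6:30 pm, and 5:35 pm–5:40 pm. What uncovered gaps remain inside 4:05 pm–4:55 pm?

4:05 pm-4:55 pm

The merged coverage is 9:15 am-9:35 am, 11:30 am-2:10 pm, 5:20 pm-6:30 pm.
Complement within 4:05 pm-4:55 pm: 4:05 pm-4:55 pm.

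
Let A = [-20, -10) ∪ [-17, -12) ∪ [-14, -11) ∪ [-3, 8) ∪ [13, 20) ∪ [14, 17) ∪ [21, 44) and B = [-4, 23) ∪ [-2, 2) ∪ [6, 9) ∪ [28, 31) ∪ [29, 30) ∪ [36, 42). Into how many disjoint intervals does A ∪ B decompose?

2

A, merged: [-20, -10), [-3, 8), [13, 20), [21, 44).
B, merged: [-4, 23), [28, 31), [36, 42).
A ∪ B = [-20, -10), [-4, 44).
That is 2 disjoint pieces.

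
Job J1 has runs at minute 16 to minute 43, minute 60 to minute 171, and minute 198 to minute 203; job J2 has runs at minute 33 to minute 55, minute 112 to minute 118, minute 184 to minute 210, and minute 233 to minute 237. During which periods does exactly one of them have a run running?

A but not B: minute 16 to minute 33, minute 60 to minute 112, minute 118 to minute 171.
B but not A: minute 43 to minute 55, minute 184 to minute 198, minute 203 to minute 210, minute 233 to minute 237.
Combining gives A △ B.

minute 16 to minute 33, minute 43 to minute 55, minute 60 to minute 112, minute 118 to minute 171, minute 184 to minute 198, minute 203 to minute 210, minute 233 to minute 237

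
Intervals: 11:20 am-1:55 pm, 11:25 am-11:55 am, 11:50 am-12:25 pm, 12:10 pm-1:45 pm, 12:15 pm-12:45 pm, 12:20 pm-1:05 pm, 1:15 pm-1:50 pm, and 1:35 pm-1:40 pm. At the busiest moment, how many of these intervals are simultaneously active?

5

Sweep endpoints in order; track running count of active intervals.
Peak of 5 reached at 12:20 pm.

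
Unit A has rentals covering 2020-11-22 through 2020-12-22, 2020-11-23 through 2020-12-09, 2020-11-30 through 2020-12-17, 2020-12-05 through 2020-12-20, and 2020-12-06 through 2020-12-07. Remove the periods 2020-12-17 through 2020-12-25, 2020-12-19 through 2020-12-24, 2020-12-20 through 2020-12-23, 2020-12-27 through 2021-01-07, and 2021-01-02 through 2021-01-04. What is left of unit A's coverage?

A, merged: 2020-11-22 through 2020-12-22.
B, merged: 2020-12-17 through 2020-12-25, 2020-12-27 through 2021-01-07.
2020-11-22 through 2020-12-22 \ B = 2020-11-22 through 2020-12-16.

2020-11-22 through 2020-12-16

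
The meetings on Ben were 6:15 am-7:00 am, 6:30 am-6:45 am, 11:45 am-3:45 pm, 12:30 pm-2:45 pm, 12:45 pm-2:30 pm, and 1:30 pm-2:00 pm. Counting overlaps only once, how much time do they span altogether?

4 h 45 min

Merged: 6:15 am–7:00 am, 11:45 am–3:45 pm.
Lengths: 45 min + 4 h = 4 h 45 min.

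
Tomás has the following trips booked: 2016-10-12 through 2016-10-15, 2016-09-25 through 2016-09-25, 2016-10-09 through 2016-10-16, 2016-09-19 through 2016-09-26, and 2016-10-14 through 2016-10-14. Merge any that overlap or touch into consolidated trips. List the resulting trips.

Sort by start: 2016-09-19 through 2016-09-26, 2016-09-25 through 2016-09-25, 2016-10-09 through 2016-10-16, 2016-10-12 through 2016-10-15, 2016-10-14 through 2016-10-14.
2016-09-25 through 2016-09-25 overlaps/touches 2016-09-19 through 2016-09-26 → extend to 2016-09-19 through 2016-09-26.
2016-10-09 through 2016-10-16 is disjoint → start new block.
2016-10-12 through 2016-10-15 overlaps/touches 2016-10-09 through 2016-10-16 → extend to 2016-10-09 through 2016-10-16.
2016-10-14 through 2016-10-14 overlaps/touches 2016-10-09 through 2016-10-16 → extend to 2016-10-09 through 2016-10-16.

2016-09-19 through 2016-09-26, 2016-10-09 through 2016-10-16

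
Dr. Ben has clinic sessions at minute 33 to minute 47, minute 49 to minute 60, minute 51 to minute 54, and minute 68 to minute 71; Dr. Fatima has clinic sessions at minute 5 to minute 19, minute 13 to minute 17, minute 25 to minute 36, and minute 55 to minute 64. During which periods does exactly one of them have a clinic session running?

minute 5 to minute 19, minute 25 to minute 33, minute 36 to minute 47, minute 49 to minute 55, minute 60 to minute 64, minute 68 to minute 71

First set merges to minute 33 to minute 47, minute 49 to minute 60, minute 68 to minute 71.
Second set merges to minute 5 to minute 19, minute 25 to minute 36, minute 55 to minute 64.
A but not B: minute 36 to minute 47, minute 49 to minute 55, minute 68 to minute 71.
B but not A: minute 5 to minute 19, minute 25 to minute 33, minute 60 to minute 64.
Combining gives A △ B.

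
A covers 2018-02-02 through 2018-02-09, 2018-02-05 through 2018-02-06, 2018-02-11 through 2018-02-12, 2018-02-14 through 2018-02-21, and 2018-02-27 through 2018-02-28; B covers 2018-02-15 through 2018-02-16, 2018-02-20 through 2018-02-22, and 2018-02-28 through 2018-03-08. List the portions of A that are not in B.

2018-02-02 through 2018-02-09, 2018-02-11 through 2018-02-12, 2018-02-14 through 2018-02-14, 2018-02-17 through 2018-02-19, 2018-02-27 through 2018-02-27

Merge the first list: 2018-02-02 through 2018-02-09, 2018-02-11 through 2018-02-12, 2018-02-14 through 2018-02-21, 2018-02-27 through 2018-02-28.
2018-02-02 through 2018-02-09: no B overlap → unchanged.
2018-02-11 through 2018-02-12: no B overlap → unchanged.
2018-02-14 through 2018-02-21 minus B → 2018-02-14 through 2018-02-14, 2018-02-17 through 2018-02-19.
2018-02-27 through 2018-02-28 minus B → 2018-02-27 through 2018-02-27.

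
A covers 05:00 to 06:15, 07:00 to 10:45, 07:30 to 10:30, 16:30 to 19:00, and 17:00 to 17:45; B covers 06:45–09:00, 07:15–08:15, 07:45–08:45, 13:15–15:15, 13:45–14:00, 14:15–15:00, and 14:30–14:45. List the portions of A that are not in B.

A, merged: 05:00-06:15, 07:00-10:45, 16:30-19:00.
B, merged: 06:45-09:00, 13:15-15:15.
05:00-06:15: nothing removed.
07:00-10:45 \ B = 09:00-10:45.
16:30-19:00: nothing removed.

05:00-06:15, 09:00-10:45, 16:30-19:00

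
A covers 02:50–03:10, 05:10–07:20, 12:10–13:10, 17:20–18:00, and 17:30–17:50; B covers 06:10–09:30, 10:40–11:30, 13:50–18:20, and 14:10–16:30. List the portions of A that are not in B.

First set merges to 02:50–03:10, 05:10–07:20, 12:10–13:10, 17:20–18:00.
Second set merges to 06:10–09:30, 10:40–11:30, 13:50–18:20.
02:50–03:10: nothing removed.
05:10–07:20 \ B = 05:10–06:10.
12:10–13:10: nothing removed.
17:20–18:00: entirely removed.

02:50–03:10, 05:10–06:10, 12:10–13:10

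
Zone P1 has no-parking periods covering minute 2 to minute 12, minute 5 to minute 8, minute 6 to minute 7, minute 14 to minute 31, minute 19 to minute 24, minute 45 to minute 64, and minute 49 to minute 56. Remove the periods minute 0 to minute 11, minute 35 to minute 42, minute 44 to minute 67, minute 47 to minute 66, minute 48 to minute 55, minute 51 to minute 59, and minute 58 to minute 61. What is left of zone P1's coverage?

minute 11 to minute 12, minute 14 to minute 31

A, merged: minute 2 to minute 12, minute 14 to minute 31, minute 45 to minute 64.
B, merged: minute 0 to minute 11, minute 35 to minute 42, minute 44 to minute 67.
minute 2 to minute 12 minus B → minute 11 to minute 12.
minute 14 to minute 31: no B overlap → unchanged.
minute 45 to minute 64: fully covered by B → removed.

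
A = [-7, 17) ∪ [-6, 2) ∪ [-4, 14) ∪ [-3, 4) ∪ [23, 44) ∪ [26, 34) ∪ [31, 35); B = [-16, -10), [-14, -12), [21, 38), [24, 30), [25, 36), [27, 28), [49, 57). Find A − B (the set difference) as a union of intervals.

Merge the first list: [-7, 17), [23, 44).
Merge the second list: [-16, -10), [21, 38), [49, 57).
[-7, 17): no B overlap → unchanged.
[23, 44) minus B → [38, 44).

[-7, 17) ∪ [38, 44)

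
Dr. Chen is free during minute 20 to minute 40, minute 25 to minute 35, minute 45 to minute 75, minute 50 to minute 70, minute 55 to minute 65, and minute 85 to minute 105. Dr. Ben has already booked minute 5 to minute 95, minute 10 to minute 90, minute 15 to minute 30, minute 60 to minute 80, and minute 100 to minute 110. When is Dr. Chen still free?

minute 95 to minute 100

A, merged: minute 20 to minute 40, minute 45 to minute 75, minute 85 to minute 105.
B, merged: minute 5 to minute 95, minute 100 to minute 110.
minute 20 to minute 40 lies entirely inside B → drops out.
minute 45 to minute 75 lies entirely inside B → drops out.
minute 85 to minute 105 with B removed leaves minute 95 to minute 100.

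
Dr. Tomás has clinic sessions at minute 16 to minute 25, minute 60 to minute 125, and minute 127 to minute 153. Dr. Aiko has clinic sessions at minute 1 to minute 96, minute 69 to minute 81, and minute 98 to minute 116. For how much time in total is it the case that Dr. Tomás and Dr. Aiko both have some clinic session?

63 minutes

Second set merges to minute 1 to minute 96, minute 98 to minute 116.
A ∩ B = minute 16 to minute 25, minute 60 to minute 96, minute 98 to minute 116.
Total: 9 minutes + 36 minutes + 18 minutes = 63 minutes.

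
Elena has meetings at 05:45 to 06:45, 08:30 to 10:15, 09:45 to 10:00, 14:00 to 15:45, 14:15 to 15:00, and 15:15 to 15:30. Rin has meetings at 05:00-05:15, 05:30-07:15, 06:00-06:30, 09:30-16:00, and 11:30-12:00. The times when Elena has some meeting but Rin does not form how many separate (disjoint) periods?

A, merged: 05:45-06:45, 08:30-10:15, 14:00-15:45.
B, merged: 05:00-05:15, 05:30-07:15, 09:30-16:00.
A \ B = 08:30-09:30.
That is 1 disjoint piece.

1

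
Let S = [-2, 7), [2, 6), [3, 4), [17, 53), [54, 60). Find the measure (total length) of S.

Merged: [-2, 7), [17, 53), [54, 60).
Lengths: 9 + 36 + 6 = 51.

51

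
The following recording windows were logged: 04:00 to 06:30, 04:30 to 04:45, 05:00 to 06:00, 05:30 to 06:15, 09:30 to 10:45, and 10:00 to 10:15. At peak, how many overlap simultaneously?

3

Walk the sorted start/end points keeping a running depth.
The depth first hits 3 at 05:30.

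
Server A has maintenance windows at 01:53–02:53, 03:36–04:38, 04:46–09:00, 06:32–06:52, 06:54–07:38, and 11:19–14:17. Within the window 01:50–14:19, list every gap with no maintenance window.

01:50–01:53, 02:53–03:36, 04:38–04:46, 09:00–11:19, 14:17–14:19

The merged coverage is 01:53–02:53, 03:36–04:38, 04:46–09:00, 11:19–14:17.
Uncovered inside 01:50–14:19: 01:50–01:53, 02:53–03:36, 04:38–04:46, 09:00–11:19, 14:17–14:19.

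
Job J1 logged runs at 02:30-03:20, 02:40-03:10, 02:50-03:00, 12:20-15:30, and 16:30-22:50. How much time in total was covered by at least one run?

10 h 20 min

Merged: 02:30–03:20, 12:20–15:30, 16:30–22:50.
Lengths: 50 min + 3 h 10 min + 6 h 20 min = 10 h 20 min.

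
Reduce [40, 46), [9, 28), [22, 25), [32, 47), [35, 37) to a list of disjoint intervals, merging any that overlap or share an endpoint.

[9, 28) ∪ [32, 47)

Sort by start: [9, 28), [22, 25), [32, 47), [35, 37), [40, 46).
[22, 25) overlaps/touches [9, 28) → extend to [9, 28).
[32, 47) is disjoint → start new block.
[35, 37) overlaps/touches [32, 47) → extend to [32, 47).
[40, 46) overlaps/touches [32, 47) → extend to [32, 47).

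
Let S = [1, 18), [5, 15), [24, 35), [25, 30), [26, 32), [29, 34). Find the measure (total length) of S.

28

Merged: [1, 18), [24, 35).
Lengths: 17 + 11 = 28.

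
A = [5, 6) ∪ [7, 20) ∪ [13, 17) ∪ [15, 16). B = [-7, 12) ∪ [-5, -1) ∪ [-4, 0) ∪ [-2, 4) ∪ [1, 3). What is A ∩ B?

[5, 6) ∪ [7, 12)

Merge the first list: [5, 6), [7, 20).
Merge the second list: [-7, 12).
[5, 6) ∩ B → [5, 6).
[7, 20) ∩ B → [7, 12).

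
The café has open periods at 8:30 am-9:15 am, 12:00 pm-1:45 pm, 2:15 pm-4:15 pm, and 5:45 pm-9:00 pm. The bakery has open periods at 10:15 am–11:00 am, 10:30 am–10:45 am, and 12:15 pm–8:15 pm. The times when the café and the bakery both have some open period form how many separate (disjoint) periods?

3

Second set merges to 10:15 am–11:00 am, 12:15 pm–8:15 pm.
A ∩ B = 12:15 pm–1:45 pm, 2:15 pm–4:15 pm, 5:45 pm–8:15 pm.
That is 3 disjoint pieces.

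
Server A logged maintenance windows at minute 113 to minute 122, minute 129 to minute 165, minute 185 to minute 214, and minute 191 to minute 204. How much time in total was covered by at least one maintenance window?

Merged: minute 113 to minute 122, minute 129 to minute 165, minute 185 to minute 214.
Lengths: 9 minutes + 36 minutes + 29 minutes = 74 minutes.

74 minutes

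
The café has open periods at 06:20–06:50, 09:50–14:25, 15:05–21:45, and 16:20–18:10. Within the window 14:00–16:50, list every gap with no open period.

14:25–15:05

Covered (merged): 06:20–06:50, 09:50–14:25, 15:05–21:45.
Uncovered inside 14:00–16:50: 14:25–15:05.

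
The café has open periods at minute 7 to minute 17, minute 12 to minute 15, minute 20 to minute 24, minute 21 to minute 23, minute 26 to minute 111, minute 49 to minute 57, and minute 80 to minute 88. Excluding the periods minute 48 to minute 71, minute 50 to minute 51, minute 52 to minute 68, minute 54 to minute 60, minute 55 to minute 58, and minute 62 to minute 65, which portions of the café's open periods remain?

Merge the first list: minute 7 to minute 17, minute 20 to minute 24, minute 26 to minute 111.
Merge the second list: minute 48 to minute 71.
minute 7 to minute 17: nothing removed.
minute 20 to minute 24: nothing removed.
minute 26 to minute 111 \ B = minute 26 to minute 48, minute 71 to minute 111.

minute 7 to minute 17, minute 20 to minute 24, minute 26 to minute 48, minute 71 to minute 111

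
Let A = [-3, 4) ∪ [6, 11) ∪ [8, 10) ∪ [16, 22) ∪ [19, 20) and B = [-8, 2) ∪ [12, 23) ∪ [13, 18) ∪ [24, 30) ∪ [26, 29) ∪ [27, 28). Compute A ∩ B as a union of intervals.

Merge the first list: [-3, 4), [6, 11), [16, 22).
Merge the second list: [-8, 2), [12, 23), [24, 30).
[-3, 4) overlaps B on [-3, 2).
[6, 11) falls entirely outside B.
[16, 22) overlaps B on [16, 22).

[-3, 2) ∪ [16, 22)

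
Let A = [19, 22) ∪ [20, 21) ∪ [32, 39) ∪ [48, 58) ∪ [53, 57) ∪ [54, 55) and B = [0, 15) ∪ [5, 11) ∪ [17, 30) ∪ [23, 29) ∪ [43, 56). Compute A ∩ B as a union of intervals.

First set merges to [19, 22), [32, 39), [48, 58).
Second set merges to [0, 15), [17, 30), [43, 56).
[19, 22) ∩ B → [19, 22).
[32, 39) meets no B interval.
[48, 58) ∩ B → [48, 56).

[19, 22) ∪ [48, 56)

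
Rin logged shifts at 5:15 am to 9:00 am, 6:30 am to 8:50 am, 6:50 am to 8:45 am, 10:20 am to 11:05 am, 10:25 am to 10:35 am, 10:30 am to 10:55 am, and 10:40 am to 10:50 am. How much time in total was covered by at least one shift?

Merged: 5:15 am–9:00 am, 10:20 am–11:05 am.
Lengths: 3 h 45 min + 45 min = 4 h 30 min.

4 h 30 min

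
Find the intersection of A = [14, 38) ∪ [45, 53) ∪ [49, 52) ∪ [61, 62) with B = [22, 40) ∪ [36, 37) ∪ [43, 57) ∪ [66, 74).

[22, 38) ∪ [45, 53)

A, merged: [14, 38), [45, 53), [61, 62).
B, merged: [22, 40), [43, 57), [66, 74).
[14, 38) meets the second set on [22, 38).
[45, 53) meets the second set on [45, 53).
[61, 62): no overlap with the second set.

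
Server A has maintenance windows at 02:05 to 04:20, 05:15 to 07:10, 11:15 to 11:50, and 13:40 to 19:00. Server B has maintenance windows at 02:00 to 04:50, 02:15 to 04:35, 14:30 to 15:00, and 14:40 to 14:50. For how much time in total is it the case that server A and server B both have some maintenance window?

Merge the second list: 02:00–04:50, 14:30–15:00.
A ∩ B = 02:05–04:20, 14:30–15:00.
Total: 2 h 15 min + 30 min = 2 h 45 min.

2 h 45 min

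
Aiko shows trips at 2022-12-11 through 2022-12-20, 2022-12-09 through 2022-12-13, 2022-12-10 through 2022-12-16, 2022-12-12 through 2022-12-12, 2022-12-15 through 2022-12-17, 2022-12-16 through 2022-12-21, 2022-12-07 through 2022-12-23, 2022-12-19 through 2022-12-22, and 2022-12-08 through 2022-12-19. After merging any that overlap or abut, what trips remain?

Sort by start: 2022-12-07 through 2022-12-23, 2022-12-08 through 2022-12-19, 2022-12-09 through 2022-12-13, 2022-12-10 through 2022-12-16, 2022-12-11 through 2022-12-20, 2022-12-12 through 2022-12-12, 2022-12-15 through 2022-12-17, 2022-12-16 through 2022-12-21, 2022-12-19 through 2022-12-22.
2022-12-08 through 2022-12-19 overlaps/touches 2022-12-07 through 2022-12-23 → extend to 2022-12-07 through 2022-12-23.
2022-12-09 through 2022-12-13 overlaps/touches 2022-12-07 through 2022-12-23 → extend to 2022-12-07 through 2022-12-23.
2022-12-10 through 2022-12-16 overlaps/touches 2022-12-07 through 2022-12-23 → extend to 2022-12-07 through 2022-12-23.
2022-12-11 through 2022-12-20 overlaps/touches 2022-12-07 through 2022-12-23 → extend to 2022-12-07 through 2022-12-23.
2022-12-12 through 2022-12-12 overlaps/touches 2022-12-07 through 2022-12-23 → extend to 2022-12-07 through 2022-12-23.
2022-12-15 through 2022-12-17 overlaps/touches 2022-12-07 through 2022-12-23 → extend to 2022-12-07 through 2022-12-23.
2022-12-16 through 2022-12-21 overlaps/touches 2022-12-07 through 2022-12-23 → extend to 2022-12-07 through 2022-12-23.
2022-12-19 through 2022-12-22 overlaps/touches 2022-12-07 through 2022-12-23 → extend to 2022-12-07 through 2022-12-23.

2022-12-07 through 2022-12-23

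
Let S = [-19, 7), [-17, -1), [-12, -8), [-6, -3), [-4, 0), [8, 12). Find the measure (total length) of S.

Merged: [-19, 7), [8, 12).
Lengths: 26 + 4 = 30.

30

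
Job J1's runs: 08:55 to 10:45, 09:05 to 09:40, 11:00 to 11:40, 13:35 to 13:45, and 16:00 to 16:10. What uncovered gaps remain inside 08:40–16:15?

After merging, the occupied span is 08:55-10:45, 11:00-11:40, 13:35-13:45, 16:00-16:10.
Uncovered inside 08:40-16:15: 08:40-08:55, 10:45-11:00, 11:40-13:35, 13:45-16:00, 16:10-16:15.

08:40-08:55, 10:45-11:00, 11:40-13:35, 13:45-16:00, 16:10-16:15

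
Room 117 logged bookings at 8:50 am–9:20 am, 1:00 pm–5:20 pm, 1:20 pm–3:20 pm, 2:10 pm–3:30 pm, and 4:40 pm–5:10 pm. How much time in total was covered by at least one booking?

4 h 50 min

Merged: 8:50 am-9:20 am, 1:00 pm-5:20 pm.
Lengths: 30 min + 4 h 20 min = 4 h 50 min.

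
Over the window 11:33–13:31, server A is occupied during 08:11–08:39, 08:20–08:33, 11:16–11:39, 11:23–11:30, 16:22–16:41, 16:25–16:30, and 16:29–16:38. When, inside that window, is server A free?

11:39-13:31

Covered (merged): 08:11-08:39, 11:16-11:39, 16:22-16:41.
Uncovered inside 11:33-13:31: 11:39-13:31.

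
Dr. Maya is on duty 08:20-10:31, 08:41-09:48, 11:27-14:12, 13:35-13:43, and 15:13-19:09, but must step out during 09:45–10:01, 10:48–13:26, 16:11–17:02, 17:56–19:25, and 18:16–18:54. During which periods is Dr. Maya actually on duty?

08:20–09:45, 10:01–10:31, 13:26–14:12, 15:13–16:11, 17:02–17:56

Merge the first list: 08:20–10:31, 11:27–14:12, 15:13–19:09.
Merge the second list: 09:45–10:01, 10:48–13:26, 16:11–17:02, 17:56–19:25.
08:20–10:31 minus B → 08:20–09:45, 10:01–10:31.
11:27–14:12 minus B → 13:26–14:12.
15:13–19:09 minus B → 15:13–16:11, 17:02–17:56.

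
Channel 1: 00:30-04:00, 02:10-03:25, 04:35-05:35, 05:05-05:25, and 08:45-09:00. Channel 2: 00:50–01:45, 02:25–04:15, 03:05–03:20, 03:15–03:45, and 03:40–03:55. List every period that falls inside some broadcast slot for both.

Merge the first list: 00:30–04:00, 04:35–05:35, 08:45–09:00.
Merge the second list: 00:50–01:45, 02:25–04:15.
00:30–04:00 ∩ B → 00:50–01:45, 02:25–04:00.
04:35–05:35 meets no B interval.
08:45–09:00 meets no B interval.

00:50–01:45, 02:25–04:00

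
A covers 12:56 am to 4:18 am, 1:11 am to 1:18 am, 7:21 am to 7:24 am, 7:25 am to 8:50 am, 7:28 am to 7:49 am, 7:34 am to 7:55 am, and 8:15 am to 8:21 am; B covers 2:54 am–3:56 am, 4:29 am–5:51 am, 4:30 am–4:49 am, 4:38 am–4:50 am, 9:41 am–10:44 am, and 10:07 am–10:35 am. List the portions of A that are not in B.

12:56 am–2:54 am, 3:56 am–4:18 am, 7:21 am–7:24 am, 7:25 am–8:50 am

Merge the first list: 12:56 am–4:18 am, 7:21 am–7:24 am, 7:25 am–8:50 am.
Merge the second list: 2:54 am–3:56 am, 4:29 am–5:51 am, 9:41 am–10:44 am.
12:56 am–4:18 am minus B → 12:56 am–2:54 am, 3:56 am–4:18 am.
7:21 am–7:24 am: no B overlap → unchanged.
7:25 am–8:50 am: no B overlap → unchanged.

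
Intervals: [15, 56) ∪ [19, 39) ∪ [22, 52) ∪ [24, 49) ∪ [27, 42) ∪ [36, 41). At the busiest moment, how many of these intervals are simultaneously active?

Sweep endpoints in order; track running count of active intervals.
Peak of 6 reached at 36.

6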